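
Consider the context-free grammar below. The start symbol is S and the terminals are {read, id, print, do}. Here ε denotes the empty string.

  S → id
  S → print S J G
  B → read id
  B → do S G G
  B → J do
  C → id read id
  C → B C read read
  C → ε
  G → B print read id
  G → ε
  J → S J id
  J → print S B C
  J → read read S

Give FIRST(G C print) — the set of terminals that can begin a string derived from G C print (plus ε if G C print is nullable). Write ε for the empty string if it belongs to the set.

FIRST(S): from S→id we get {id}; from S→print S J G we get {print}. So FIRST(S) = {id, print}.
FIRST(J): from J→S J id we get {id, print}; from J→print S B C we get {print}; from J→read read S we get {read}. So FIRST(J) = {id, print, read}.
FIRST(B): from B→read id we get {read}; from B→do S G G we get {do}; from B→J do we get {id, print, read}. So FIRST(B) = {do, id, print, read}.
FIRST(C): from C→id read id we get {id}; from C→B C read read we get {do, id, print, read}; from C→ε we get {ε}. So FIRST(C) = {ε, do, id, print, read}.
FIRST(G): from G→B print read id we get {do, id, print, read}; from G→ε we get {ε}. So FIRST(G) = {ε, do, id, print, read}.
FIRST(G C print): take FIRST of each symbol in turn, carrying on past any symbol whose FIRST contains ε; result {do, id, print, read}.

{do, id, print, read}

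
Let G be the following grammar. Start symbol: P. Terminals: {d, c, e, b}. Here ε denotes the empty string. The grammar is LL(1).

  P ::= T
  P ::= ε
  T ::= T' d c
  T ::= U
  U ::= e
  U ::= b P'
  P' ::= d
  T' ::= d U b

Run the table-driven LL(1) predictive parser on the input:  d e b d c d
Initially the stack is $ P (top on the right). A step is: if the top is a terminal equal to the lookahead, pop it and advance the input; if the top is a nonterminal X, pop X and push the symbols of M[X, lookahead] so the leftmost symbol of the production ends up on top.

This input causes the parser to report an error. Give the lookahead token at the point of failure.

d

step 1: stack=$ P  input=d e b d c d $  — expand P ::= T
step 2: stack=$ T  input=d e b d c d $  — expand T ::= T' d c
step 3: stack=$ c d T'  input=d e b d c d $  — expand T' ::= d U b
step 4: stack=$ c d b U d  input=d e b d c d $  — match d
step 5: stack=$ c d b U  input=e b d c d $  — expand U ::= e
step 6: stack=$ c d b e  input=e b d c d $  — match e
step 7: stack=$ c d b  input=b d c d $  — match b
step 8: stack=$ c d  input=d c d $  — match d
step 9: stack=$ c  input=c d $  — match c
step 10: stack=$  input=d $  — error: stack empty but input remains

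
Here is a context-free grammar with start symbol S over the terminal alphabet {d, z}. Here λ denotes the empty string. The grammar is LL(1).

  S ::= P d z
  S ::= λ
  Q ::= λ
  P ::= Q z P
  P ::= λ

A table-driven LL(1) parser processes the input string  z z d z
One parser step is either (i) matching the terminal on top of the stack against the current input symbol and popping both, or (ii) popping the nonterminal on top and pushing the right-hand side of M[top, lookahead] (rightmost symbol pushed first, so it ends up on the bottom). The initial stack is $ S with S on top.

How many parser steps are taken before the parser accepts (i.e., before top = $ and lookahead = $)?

step 1: stack=$ S  input=z z d z $  — expand S ::= P d z
step 2: stack=$ z d P  input=z z d z $  — expand P ::= Q z P
step 3: stack=$ z d P z Q  input=z z d z $  — expand Q ::= λ
step 4: stack=$ z d P z  input=z z d z $  — match z
step 5: stack=$ z d P  input=z d z $  — expand P ::= Q z P
step 6: stack=$ z d P z Q  input=z d z $  — expand Q ::= λ
step 7: stack=$ z d P z  input=z d z $  — match z
step 8: stack=$ z d P  input=d z $  — expand P ::= λ
step 9: stack=$ z d  input=d z $  — match d
step 10: stack=$ z  input=z $  — match z
Accept reached after 10 steps.

10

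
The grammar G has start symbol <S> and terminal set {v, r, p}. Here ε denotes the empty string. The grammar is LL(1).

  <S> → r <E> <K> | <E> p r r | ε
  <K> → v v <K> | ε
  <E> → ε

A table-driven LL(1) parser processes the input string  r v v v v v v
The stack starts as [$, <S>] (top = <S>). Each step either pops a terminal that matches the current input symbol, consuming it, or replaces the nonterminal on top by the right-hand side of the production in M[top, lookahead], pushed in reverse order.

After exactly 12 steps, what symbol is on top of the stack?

      Stack        Input            Action
   1  $ <S>        r v v v v v v $  expand <S> → r <E> <K>
   2  $ <K> <E> r  r v v v v v v $  match r
   3  $ <K> <E>    v v v v v v $    expand <E> → ε
   4  $ <K>        v v v v v v $    expand <K> → v v <K>
   5  $ <K> v v    v v v v v v $    match v
   6  $ <K> v      v v v v v $      match v
   7  $ <K>        v v v v $        expand <K> → v v <K>
   8  $ <K> v v    v v v v $        match v
   9  $ <K> v      v v v $          match v
  10  $ <K>        v v $            expand <K> → v v <K>
  11  $ <K> v v    v v $            match v
  12  $ <K> v      v $              match v
Stack after step 12: $ <K> (top = <K>).

<K>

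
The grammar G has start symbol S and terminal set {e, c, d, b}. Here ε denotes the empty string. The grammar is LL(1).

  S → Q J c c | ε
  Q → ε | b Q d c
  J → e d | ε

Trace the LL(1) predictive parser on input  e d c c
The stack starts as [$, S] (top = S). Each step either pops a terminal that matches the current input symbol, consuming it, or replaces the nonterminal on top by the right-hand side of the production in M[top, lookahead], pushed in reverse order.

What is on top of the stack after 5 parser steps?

c

step 1: stack=$ S  input=e d c c $  — expand S → Q J c c
step 2: stack=$ c c J Q  input=e d c c $  — expand Q → ε
step 3: stack=$ c c J  input=e d c c $  — expand J → e d
step 4: stack=$ c c d e  input=e d c c $  — match e
step 5: stack=$ c c d  input=d c c $  — match d
Stack after step 5: $ c c (top = c).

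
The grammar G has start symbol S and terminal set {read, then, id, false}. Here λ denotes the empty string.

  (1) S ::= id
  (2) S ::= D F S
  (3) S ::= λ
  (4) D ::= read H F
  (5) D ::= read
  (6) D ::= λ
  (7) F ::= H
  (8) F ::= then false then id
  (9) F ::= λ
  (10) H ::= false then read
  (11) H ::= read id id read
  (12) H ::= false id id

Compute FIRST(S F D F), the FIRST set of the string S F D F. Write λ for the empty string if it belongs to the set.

{λ, false, id, read, then}

FIRST(D) = {λ, read}
FIRST(H) = {false, read}
FIRST(F) = {λ, false, read, then}  (via H)
FIRST(S) = {λ, false, id, read, then}  (via D F S)
FIRST(S F D F): take FIRST of each symbol in turn, carrying on past any symbol whose FIRST contains λ; result {λ, false, id, read, then}.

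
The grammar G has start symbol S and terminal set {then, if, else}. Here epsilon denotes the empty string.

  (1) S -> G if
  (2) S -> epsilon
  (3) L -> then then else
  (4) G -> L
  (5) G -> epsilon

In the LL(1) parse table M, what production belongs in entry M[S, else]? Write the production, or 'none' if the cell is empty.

FIRST(L): from L->then then else we get {then}. So FIRST(L) = {then}.
FIRST(G): from G->L we get {then}; from G->epsilon we get {epsilon}. So FIRST(G) = {epsilon, then}.
FIRST(S): from S->G if we get {if, then}; from S->epsilon we get {epsilon}. So FIRST(S) = {epsilon, if, then}.
FOLLOW(S) includes $ since S is the start symbol.
FOLLOW(S): S appears on no right-hand side. Thus FOLLOW(S) = {$}.
For S -> G if: FIRST(G if) = {if, then}, so it goes in M[S, t] for t ∈ {if, then}.
For S -> epsilon: FIRST(epsilon) = {epsilon}, so it goes in M[S, t] for t ∈ {}; since epsilon ∈ FIRST, also for every t ∈ FOLLOW(S) = {$}.
None of these place a production in M[S, else].

none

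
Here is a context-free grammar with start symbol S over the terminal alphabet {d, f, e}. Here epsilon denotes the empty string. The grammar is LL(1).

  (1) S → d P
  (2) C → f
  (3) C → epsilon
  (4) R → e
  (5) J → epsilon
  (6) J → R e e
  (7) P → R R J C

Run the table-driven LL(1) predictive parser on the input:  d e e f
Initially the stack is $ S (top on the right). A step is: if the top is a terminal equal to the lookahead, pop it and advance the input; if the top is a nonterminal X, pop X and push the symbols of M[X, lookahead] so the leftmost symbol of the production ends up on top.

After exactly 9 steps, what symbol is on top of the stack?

f

     Stack      Input      Action
  1  $ S        d e e f $  expand S → d P
  2  $ P d      d e e f $  match d
  3  $ P        e e f $    expand P → R R J C
  4  $ C J R R  e e f $    expand R → e
  5  $ C J R e  e e f $    match e
  6  $ C J R    e f $      expand R → e
  7  $ C J e    e f $      match e
  8  $ C J      f $        expand J → epsilon
  9  $ C        f $        expand C → f
Stack after step 9: $ f (top = f).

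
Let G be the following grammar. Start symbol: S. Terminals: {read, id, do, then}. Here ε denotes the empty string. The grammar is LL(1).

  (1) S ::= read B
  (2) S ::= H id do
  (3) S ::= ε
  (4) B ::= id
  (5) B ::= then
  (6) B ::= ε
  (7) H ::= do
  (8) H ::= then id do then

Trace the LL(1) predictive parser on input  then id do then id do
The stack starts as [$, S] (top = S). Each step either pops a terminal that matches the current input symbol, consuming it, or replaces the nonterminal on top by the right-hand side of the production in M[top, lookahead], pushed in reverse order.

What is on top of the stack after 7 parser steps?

     Stack                    Input                    Action
  1  $ S                      then id do then id do $  expand S ::= H id do
  2  $ do id H                then id do then id do $  expand H ::= then id do then
  3  $ do id then do id then  then id do then id do $  match then
  4  $ do id then do id       id do then id do $       match id
  5  $ do id then do          do then id do $          match do
  6  $ do id then             then id do $             match then
  7  $ do id                  id do $                  match id
Stack after step 7: $ do (top = do).

do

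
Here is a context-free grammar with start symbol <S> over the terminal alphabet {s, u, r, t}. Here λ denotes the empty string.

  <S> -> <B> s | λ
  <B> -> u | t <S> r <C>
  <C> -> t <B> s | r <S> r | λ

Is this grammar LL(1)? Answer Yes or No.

Yes

FIRST(<S>) = {λ, t, u}
FIRST(<B>) = {t, u}
FIRST(<C>) = {λ, r, t}
FOLLOW(<S>) = {$, r}
FOLLOW(<B>) = {s}
FOLLOW(<C>) = {s}
Each cell of M receives at most one production.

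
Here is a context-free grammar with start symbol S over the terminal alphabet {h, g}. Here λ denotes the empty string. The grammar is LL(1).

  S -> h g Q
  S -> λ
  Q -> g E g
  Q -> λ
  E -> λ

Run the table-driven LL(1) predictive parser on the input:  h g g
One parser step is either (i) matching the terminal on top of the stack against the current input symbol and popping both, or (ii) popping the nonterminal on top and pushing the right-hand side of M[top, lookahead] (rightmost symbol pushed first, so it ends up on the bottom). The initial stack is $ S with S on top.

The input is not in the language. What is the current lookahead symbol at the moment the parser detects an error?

$

     Stack    Input    Action
  1  $ S      h g g $  expand S -> h g Q
  2  $ Q g h  h g g $  match h
  3  $ Q g    g g $    match g
  4  $ Q      g $      expand Q -> g E g
  5  $ g E g  g $      match g
  6  $ g E    $        error: M[E, $] is empty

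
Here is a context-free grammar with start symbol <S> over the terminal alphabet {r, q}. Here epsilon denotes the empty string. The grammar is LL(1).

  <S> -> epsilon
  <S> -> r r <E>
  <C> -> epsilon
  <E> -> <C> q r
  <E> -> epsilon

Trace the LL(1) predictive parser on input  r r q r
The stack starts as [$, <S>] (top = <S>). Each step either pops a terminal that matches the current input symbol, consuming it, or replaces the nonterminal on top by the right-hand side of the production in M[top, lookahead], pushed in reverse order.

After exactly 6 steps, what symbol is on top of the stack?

step 1: stack=$ <S>  input=r r q r $  — expand <S> -> r r <E>
step 2: stack=$ <E> r r  input=r r q r $  — match r
step 3: stack=$ <E> r  input=r q r $  — match r
step 4: stack=$ <E>  input=q r $  — expand <E> -> <C> q r
step 5: stack=$ r q <C>  input=q r $  — expand <C> -> epsilon
step 6: stack=$ r q  input=q r $  — match q
Stack after step 6: $ r (top = r).

r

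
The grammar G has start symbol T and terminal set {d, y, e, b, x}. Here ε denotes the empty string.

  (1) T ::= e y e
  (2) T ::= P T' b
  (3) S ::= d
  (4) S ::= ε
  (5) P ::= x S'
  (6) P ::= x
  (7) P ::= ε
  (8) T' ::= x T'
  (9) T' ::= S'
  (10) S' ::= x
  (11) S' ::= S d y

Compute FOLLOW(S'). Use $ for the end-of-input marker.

{b, d, x}

FIRST(S) = {ε, d}
FIRST(P) = {ε, x}
FIRST(S') = {d, x}  (via S d y)
FIRST(T') = {d, x}  (via S')
FIRST(T) = {d, e, x}  (via P T' b)
FOLLOW(T) includes $ since T is the start symbol.
FOLLOW(T): T appears on no right-hand side. Thus FOLLOW(T) = {$}.
FOLLOW(S): in S'::=S d y, S is followed by d y with FIRST {d}. Thus FOLLOW(S) = {d}.
FOLLOW(P): in T::=P T' b, P is followed by T' b with FIRST {d, x}. Thus FOLLOW(P) = {d, x}.
FOLLOW(T'): in T::=P T' b, T' is followed by b with FIRST {b}; in T'::=x T', the suffix after T' is empty (adds nothing new). Thus FOLLOW(T') = {b}.
FOLLOW(S'): in P::=x S', the suffix after S' is empty, so FOLLOW(S') ⊇ FOLLOW(P) = {d, x}; in T'::=S', the suffix after S' is empty, so FOLLOW(S') ⊇ FOLLOW(T') = {b}. Thus FOLLOW(S') = {b, d, x}.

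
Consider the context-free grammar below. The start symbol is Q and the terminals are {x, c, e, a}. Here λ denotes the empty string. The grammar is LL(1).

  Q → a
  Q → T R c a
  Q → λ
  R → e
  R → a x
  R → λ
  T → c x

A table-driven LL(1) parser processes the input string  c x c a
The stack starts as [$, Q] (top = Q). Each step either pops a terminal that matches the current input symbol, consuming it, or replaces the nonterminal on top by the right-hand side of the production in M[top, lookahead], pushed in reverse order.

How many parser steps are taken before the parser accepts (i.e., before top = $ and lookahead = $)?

7

step 1: stack=$ Q  input=c x c a $  — expand Q → T R c a
step 2: stack=$ a c R T  input=c x c a $  — expand T → c x
step 3: stack=$ a c R x c  input=c x c a $  — match c
step 4: stack=$ a c R x  input=x c a $  — match x
step 5: stack=$ a c R  input=c a $  — expand R → λ
step 6: stack=$ a c  input=c a $  — match c
step 7: stack=$ a  input=a $  — match a
Accept reached after 7 steps.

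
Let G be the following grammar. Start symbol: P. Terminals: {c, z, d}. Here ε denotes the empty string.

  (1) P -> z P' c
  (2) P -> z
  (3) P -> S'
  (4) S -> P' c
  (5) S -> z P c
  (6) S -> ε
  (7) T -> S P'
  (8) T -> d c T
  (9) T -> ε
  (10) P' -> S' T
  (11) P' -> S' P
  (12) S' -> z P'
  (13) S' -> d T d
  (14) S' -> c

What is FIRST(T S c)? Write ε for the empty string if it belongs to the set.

{c, d, z}

FIRST(S'): from S'->z P' we get {z}; from S'->d T d we get {d}; from S'->c we get {c}. So FIRST(S') = {c, d, z}.
FIRST(P): from P->z P' c we get {z}; from P->z we get {z}; from P->S' we get {c, d, z}. So FIRST(P) = {c, d, z}.
FIRST(P'): from P'->S' T we get {c, d, z}; from P'->S' P we get {c, d, z}. So FIRST(P') = {c, d, z}.
FIRST(S): from S->P' c we get {c, d, z}; from S->z P c we get {z}; from S->ε we get {ε}. So FIRST(S) = {ε, c, d, z}.
FIRST(T): from T->S P' we get {c, d, z}; from T->d c T we get {d}; from T->ε we get {ε}. So FIRST(T) = {ε, c, d, z}.
FIRST(T S c): take FIRST of each symbol in turn, carrying on past any symbol whose FIRST contains ε; result {c, d, z}.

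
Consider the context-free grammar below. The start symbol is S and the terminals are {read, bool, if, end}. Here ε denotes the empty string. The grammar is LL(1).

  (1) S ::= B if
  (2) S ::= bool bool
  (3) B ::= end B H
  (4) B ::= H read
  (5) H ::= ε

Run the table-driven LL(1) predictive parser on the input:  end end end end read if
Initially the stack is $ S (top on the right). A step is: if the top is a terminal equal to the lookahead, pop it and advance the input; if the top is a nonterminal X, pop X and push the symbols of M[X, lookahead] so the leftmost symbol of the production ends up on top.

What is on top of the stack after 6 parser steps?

     Stack           Input                      Action
  1  $ S             end end end end read if $  expand S ::= B if
  2  $ if B          end end end end read if $  expand B ::= end B H
  3  $ if H B end    end end end end read if $  match end
  4  $ if H B        end end end read if $      expand B ::= end B H
  5  $ if H H B end  end end end read if $      match end
  6  $ if H H B      end end read if $          expand B ::= end B H
Stack after step 6: $ if H H H B end (top = end).

end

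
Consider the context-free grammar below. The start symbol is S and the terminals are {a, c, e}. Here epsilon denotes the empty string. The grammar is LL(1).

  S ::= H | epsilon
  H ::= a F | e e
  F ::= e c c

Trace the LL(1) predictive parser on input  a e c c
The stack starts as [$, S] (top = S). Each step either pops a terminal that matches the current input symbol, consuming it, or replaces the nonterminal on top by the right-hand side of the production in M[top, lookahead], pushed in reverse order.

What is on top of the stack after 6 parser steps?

     Stack    Input      Action
  1  $ S      a e c c $  expand S ::= H
  2  $ H      a e c c $  expand H ::= a F
  3  $ F a    a e c c $  match a
  4  $ F      e c c $    expand F ::= e c c
  5  $ c c e  e c c $    match e
  6  $ c c    c c $      match c
Stack after step 6: $ c (top = c).

c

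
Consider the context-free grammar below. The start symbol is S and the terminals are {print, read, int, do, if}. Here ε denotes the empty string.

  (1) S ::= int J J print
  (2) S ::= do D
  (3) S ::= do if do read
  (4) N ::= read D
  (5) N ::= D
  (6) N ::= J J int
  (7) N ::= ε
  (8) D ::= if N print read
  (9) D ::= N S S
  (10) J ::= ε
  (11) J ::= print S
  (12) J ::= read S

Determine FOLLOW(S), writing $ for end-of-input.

FIRST(S) = {do, int}
FIRST(J) = {ε, print, read}
FIRST(N) = {ε, do, if, int, print, read}  (via D, J J int)
FIRST(D) = {do, if, int, print, read}  (via N S S)
FOLLOW(S) includes $ since S is the start symbol.
FOLLOW(N): in D::=if N print read, N is followed by print read with FIRST {print}; in D::=N S S, N is followed by S S with FIRST {do, int}. Thus FOLLOW(N) = {do, int, print}.
FOLLOW(J): in S::=int J J print (occurrence 1), J is followed by J print with FIRST {print, read}; in S::=int J J print (occurrence 2), J is followed by print with FIRST {print}; in N::=J J int (occurrence 1), J is followed by J int with FIRST {int, print, read}; in N::=J J int (occurrence 2), J is followed by int with FIRST {int}. Thus FOLLOW(J) = {int, print, read}.
FOLLOW(S): in D::=N S S (occurrence 1), S is followed by S with FIRST {do, int}; in D::=N S S (occurrence 2), the suffix after S is empty, so FOLLOW(S) ⊇ FOLLOW(D) = {$, do, int, print, read}; in J::=print S, the suffix after S is empty, so FOLLOW(S) ⊇ FOLLOW(J) = {int, print, read}; in J::=read S, the suffix after S is empty, so FOLLOW(S) ⊇ FOLLOW(J) = {int, print, read}. Thus FOLLOW(S) = {$, do, int, print, read}.
FOLLOW(D): in S::=do D, the suffix after D is empty, so FOLLOW(D) ⊇ FOLLOW(S) = {$, do, int, print, read}; in N::=read D, the suffix after D is empty, so FOLLOW(D) ⊇ FOLLOW(N) = {do, int, print}; in N::=D, the suffix after D is empty, so FOLLOW(D) ⊇ FOLLOW(N) = {do, int, print}. Thus FOLLOW(D) = {$, do, int, print, read}.

{$, do, int, print, read}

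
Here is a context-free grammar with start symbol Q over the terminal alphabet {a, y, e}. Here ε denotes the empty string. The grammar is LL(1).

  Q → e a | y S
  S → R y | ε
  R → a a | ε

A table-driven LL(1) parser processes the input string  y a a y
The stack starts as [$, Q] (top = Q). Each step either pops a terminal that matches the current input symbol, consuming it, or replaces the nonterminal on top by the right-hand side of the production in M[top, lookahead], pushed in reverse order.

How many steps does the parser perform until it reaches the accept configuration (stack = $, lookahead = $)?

step 1: stack=$ Q  input=y a a y $  — expand Q → y S
step 2: stack=$ S y  input=y a a y $  — match y
step 3: stack=$ S  input=a a y $  — expand S → R y
step 4: stack=$ y R  input=a a y $  — expand R → a a
step 5: stack=$ y a a  input=a a y $  — match a
step 6: stack=$ y a  input=a y $  — match a
step 7: stack=$ y  input=y $  — match y
Accept reached after 7 steps.

7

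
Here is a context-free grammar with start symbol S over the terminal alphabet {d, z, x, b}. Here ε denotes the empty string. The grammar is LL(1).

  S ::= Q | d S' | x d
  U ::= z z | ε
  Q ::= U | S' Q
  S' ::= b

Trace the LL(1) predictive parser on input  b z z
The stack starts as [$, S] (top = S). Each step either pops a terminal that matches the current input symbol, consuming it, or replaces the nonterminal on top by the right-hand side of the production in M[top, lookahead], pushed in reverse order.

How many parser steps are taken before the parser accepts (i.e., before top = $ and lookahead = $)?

step 1: stack=$ S  input=b z z $  — expand S ::= Q
step 2: stack=$ Q  input=b z z $  — expand Q ::= S' Q
step 3: stack=$ Q S'  input=b z z $  — expand S' ::= b
step 4: stack=$ Q b  input=b z z $  — match b
step 5: stack=$ Q  input=z z $  — expand Q ::= U
step 6: stack=$ U  input=z z $  — expand U ::= z z
step 7: stack=$ z z  input=z z $  — match z
step 8: stack=$ z  input=z $  — match z
Accept reached after 8 steps.

8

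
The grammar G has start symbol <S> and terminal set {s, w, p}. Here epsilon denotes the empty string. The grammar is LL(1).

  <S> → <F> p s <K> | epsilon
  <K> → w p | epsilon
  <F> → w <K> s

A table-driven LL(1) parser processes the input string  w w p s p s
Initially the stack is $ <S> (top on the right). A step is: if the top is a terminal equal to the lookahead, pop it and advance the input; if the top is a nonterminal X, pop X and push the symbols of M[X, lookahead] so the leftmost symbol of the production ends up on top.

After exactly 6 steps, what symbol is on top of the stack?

s

step 1: stack=$ <S>  input=w w p s p s $  — expand <S> → <F> p s <K>
step 2: stack=$ <K> s p <F>  input=w w p s p s $  — expand <F> → w <K> s
step 3: stack=$ <K> s p s <K> w  input=w w p s p s $  — match w
step 4: stack=$ <K> s p s <K>  input=w p s p s $  — expand <K> → w p
step 5: stack=$ <K> s p s p w  input=w p s p s $  — match w
step 6: stack=$ <K> s p s p  input=p s p s $  — match p
Stack after step 6: $ <K> s p s (top = s).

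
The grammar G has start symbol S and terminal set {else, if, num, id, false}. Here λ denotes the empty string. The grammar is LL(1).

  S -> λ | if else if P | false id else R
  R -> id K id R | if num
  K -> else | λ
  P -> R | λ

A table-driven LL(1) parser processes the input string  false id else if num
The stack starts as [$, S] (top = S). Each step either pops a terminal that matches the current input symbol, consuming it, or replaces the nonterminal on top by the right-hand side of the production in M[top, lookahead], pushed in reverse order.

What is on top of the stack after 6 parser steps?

num

     Stack              Input                   Action
  1  $ S                false id else if num $  expand S -> false id else R
  2  $ R else id false  false id else if num $  match false
  3  $ R else id        id else if num $        match id
  4  $ R else           else if num $           match else
  5  $ R                if num $                expand R -> if num
  6  $ num if           if num $                match if
Stack after step 6: $ num (top = num).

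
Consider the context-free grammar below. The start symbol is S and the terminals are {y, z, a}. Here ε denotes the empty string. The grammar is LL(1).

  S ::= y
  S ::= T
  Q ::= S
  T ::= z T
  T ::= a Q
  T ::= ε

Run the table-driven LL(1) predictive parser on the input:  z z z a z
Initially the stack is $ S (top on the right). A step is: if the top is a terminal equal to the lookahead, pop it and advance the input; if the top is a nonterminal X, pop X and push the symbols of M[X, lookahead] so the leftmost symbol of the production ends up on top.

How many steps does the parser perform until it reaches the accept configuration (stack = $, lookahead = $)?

      Stack  Input        Action
   1  $ S    z z z a z $  expand S ::= T
   2  $ T    z z z a z $  expand T ::= z T
   3  $ T z  z z z a z $  match z
   4  $ T    z z a z $    expand T ::= z T
   5  $ T z  z z a z $    match z
   6  $ T    z a z $      expand T ::= z T
   7  $ T z  z a z $      match z
   8  $ T    a z $        expand T ::= a Q
   9  $ Q a  a z $        match a
  10  $ Q    z $          expand Q ::= S
  11  $ S    z $          expand S ::= T
  12  $ T    z $          expand T ::= z T
  13  $ T z  z $          match z
  14  $ T    $            expand T ::= ε
Accept reached after 14 steps.

14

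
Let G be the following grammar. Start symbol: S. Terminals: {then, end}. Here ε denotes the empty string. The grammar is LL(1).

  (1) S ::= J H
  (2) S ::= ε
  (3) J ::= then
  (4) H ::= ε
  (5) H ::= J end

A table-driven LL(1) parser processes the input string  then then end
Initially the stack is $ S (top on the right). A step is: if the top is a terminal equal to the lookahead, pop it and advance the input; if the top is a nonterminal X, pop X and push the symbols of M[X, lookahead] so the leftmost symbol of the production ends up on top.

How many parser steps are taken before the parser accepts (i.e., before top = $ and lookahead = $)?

step 1: stack=$ S  input=then then end $  — expand S ::= J H
step 2: stack=$ H J  input=then then end $  — expand J ::= then
step 3: stack=$ H then  input=then then end $  — match then
step 4: stack=$ H  input=then end $  — expand H ::= J end
step 5: stack=$ end J  input=then end $  — expand J ::= then
step 6: stack=$ end then  input=then end $  — match then
step 7: stack=$ end  input=end $  — match end
Accept reached after 7 steps.

7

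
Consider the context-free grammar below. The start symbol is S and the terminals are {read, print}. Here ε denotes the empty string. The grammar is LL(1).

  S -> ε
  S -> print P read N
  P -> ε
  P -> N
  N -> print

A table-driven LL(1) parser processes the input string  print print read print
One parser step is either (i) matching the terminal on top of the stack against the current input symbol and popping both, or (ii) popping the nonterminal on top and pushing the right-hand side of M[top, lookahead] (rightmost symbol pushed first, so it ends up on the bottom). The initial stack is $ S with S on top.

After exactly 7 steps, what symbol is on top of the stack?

     Stack             Input                     Action
  1  $ S               print print read print $  expand S -> print P read N
  2  $ N read P print  print print read print $  match print
  3  $ N read P        print read print $        expand P -> N
  4  $ N read N        print read print $        expand N -> print
  5  $ N read print    print read print $        match print
  6  $ N read          read print $              match read
  7  $ N               print $                   expand N -> print
Stack after step 7: $ print (top = print).

print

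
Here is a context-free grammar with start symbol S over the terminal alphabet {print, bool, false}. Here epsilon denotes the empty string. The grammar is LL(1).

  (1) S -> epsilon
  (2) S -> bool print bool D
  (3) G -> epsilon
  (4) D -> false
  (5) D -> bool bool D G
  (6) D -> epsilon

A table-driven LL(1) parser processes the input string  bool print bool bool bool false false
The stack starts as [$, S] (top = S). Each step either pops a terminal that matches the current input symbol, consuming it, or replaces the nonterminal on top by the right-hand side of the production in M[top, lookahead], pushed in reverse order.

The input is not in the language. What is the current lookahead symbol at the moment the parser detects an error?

step 1: stack=$ S  input=bool print bool bool bool false false $  — expand S -> bool print bool D
step 2: stack=$ D bool print bool  input=bool print bool bool bool false false $  — match bool
step 3: stack=$ D bool print  input=print bool bool bool false false $  — match print
step 4: stack=$ D bool  input=bool bool bool false false $  — match bool
step 5: stack=$ D  input=bool bool false false $  — expand D -> bool bool D G
step 6: stack=$ G D bool bool  input=bool bool false false $  — match bool
step 7: stack=$ G D bool  input=bool false false $  — match bool
step 8: stack=$ G D  input=false false $  — expand D -> false
step 9: stack=$ G false  input=false false $  — match false
step 10: stack=$ G  input=false $  — error: M[G, false] is empty

false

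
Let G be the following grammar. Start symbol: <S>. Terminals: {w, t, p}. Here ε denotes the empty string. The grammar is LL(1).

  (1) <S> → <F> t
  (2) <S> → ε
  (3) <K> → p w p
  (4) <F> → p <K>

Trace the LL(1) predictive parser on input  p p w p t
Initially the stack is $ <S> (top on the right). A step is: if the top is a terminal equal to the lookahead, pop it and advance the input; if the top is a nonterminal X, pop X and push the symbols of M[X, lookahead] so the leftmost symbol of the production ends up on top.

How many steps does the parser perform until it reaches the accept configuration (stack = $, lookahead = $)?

8

     Stack      Input        Action
  1  $ <S>      p p w p t $  expand <S> → <F> t
  2  $ t <F>    p p w p t $  expand <F> → p <K>
  3  $ t <K> p  p p w p t $  match p
  4  $ t <K>    p w p t $    expand <K> → p w p
  5  $ t p w p  p w p t $    match p
  6  $ t p w    w p t $      match w
  7  $ t p      p t $        match p
  8  $ t        t $          match t
Accept reached after 8 steps.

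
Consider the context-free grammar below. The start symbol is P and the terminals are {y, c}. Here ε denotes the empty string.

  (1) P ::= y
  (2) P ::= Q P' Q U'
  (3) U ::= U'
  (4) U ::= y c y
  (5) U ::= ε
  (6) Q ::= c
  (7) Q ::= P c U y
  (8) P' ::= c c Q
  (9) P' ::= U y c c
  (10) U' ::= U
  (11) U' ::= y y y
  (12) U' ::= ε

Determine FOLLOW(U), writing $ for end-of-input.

FIRST(P) = {c, y}  (via Q P' Q U')
FIRST(Q) = {c, y}  (via P c U y)
FIRST(U) = {ε, y}  (via U')
FIRST(P') = {c, y}  (via U y c c)
FIRST(U') = {ε, y}  (via U)
FOLLOW(P) includes $ since P is the start symbol.
FOLLOW(P): in Q::=P c U y, P is followed by c U y with FIRST {c}. Thus FOLLOW(P) = {$, c}.
FOLLOW(P'): in P::=Q P' Q U', P' is followed by Q U' with FIRST {c, y}. Thus FOLLOW(P') = {c, y}.
FOLLOW(Q): in P::=Q P' Q U' (occurrence 1), Q is followed by P' Q U' with FIRST {c, y}; in P::=Q P' Q U' (occurrence 2), Q is followed by U' with FIRST {ε, y}; in P::=Q P' Q U' (occurrence 2), the suffix after Q is nullable, so FOLLOW(Q) ⊇ FOLLOW(P) = {$, c}; in P'::=c c Q, the suffix after Q is empty, so FOLLOW(Q) ⊇ FOLLOW(P') = {c, y}. Thus FOLLOW(Q) = {$, c, y}.
FOLLOW(U): in Q::=P c U y, U is followed by y with FIRST {y}; in P'::=U y c c, U is followed by y c c with FIRST {y}; in U'::=U, the suffix after U is empty, so FOLLOW(U) ⊇ FOLLOW(U') = {$, c, y}. Thus FOLLOW(U) = {$, c, y}.
FOLLOW(U'): in P::=Q P' Q U', the suffix after U' is empty, so FOLLOW(U') ⊇ FOLLOW(P) = {$, c}; in U::=U', the suffix after U' is empty, so FOLLOW(U') ⊇ FOLLOW(U) = {$, c, y}. Thus FOLLOW(U') = {$, c, y}.

{$, c, y}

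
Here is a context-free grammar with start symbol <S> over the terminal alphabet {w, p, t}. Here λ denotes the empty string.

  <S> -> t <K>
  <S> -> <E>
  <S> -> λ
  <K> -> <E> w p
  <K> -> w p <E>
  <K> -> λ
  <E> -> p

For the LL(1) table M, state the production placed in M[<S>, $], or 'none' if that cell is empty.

FIRST(<E>): from <E>->p we get {p}. So FIRST(<E>) = {p}.
FIRST(<S>): from <S>->t <K> we get {t}; from <S>-><E> we get {p}; from <S>->λ we get {λ}. So FIRST(<S>) = {λ, p, t}.
FIRST(<K>): from <K>-><E> w p we get {p}; from <K>->w p <E> we get {w}; from <K>->λ we get {λ}. So FIRST(<K>) = {λ, p, w}.
FOLLOW(<S>) includes $ since <S> is the start symbol.
FOLLOW(<S>): <S> appears on no right-hand side. Thus FOLLOW(<S>) = {$}.
For <S> -> t <K>: FIRST(t <K>) = {t}, so it goes in M[<S>, t] for t ∈ {t}.
For <S> -> <E>: FIRST(<E>) = {p}, so it goes in M[<S>, t] for t ∈ {p}.
For <S> -> λ: FIRST(λ) = {λ}, so it goes in M[<S>, t] for t ∈ {}; since λ ∈ FIRST, also for every t ∈ FOLLOW(<S>) = {$}.

<S> -> λ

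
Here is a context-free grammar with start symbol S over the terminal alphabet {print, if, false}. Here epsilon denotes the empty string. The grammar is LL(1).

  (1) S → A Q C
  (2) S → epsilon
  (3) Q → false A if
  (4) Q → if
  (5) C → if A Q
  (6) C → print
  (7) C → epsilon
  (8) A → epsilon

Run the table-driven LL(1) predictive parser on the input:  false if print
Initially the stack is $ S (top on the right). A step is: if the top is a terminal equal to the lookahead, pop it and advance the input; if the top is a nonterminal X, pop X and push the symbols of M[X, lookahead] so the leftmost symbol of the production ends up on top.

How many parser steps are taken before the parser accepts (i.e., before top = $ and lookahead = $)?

8

     Stack           Input             Action
  1  $ S             false if print $  expand S → A Q C
  2  $ C Q A         false if print $  expand A → epsilon
  3  $ C Q           false if print $  expand Q → false A if
  4  $ C if A false  false if print $  match false
  5  $ C if A        if print $        expand A → epsilon
  6  $ C if          if print $        match if
  7  $ C             print $           expand C → print
  8  $ print         print $           match print
Accept reached after 8 steps.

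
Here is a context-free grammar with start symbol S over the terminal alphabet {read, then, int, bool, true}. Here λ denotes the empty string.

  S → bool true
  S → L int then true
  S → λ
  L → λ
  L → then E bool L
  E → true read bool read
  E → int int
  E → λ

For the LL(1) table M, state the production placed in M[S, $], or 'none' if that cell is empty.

S → λ

FIRST(L) = {λ, then}
FIRST(E) = {λ, int, true}
FIRST(S) = {λ, bool, int, then}  (via L int then true)
FOLLOW(S) includes $ since S is the start symbol.
FOLLOW(S): S appears on no right-hand side. Thus FOLLOW(S) = {$}.
For S → bool true: FIRST(bool true) = {bool}, so it goes in M[S, t] for t ∈ {bool}.
For S → L int then true: FIRST(L int then true) = {int, then}, so it goes in M[S, t] for t ∈ {int, then}.
For S → λ: FIRST(λ) = {λ}, so it goes in M[S, t] for t ∈ {}; since λ ∈ FIRST, also for every t ∈ FOLLOW(S) = {$}.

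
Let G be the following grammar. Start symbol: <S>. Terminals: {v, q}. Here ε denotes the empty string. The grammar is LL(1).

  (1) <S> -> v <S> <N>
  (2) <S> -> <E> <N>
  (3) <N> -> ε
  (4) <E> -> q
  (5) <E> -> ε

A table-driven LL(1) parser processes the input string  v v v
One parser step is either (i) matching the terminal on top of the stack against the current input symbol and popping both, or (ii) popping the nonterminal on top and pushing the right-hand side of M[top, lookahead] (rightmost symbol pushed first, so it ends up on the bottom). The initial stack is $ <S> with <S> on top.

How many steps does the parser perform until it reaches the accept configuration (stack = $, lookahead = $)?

      Stack                  Input    Action
   1  $ <S>                  v v v $  expand <S> -> v <S> <N>
   2  $ <N> <S> v            v v v $  match v
   3  $ <N> <S>              v v $    expand <S> -> v <S> <N>
   4  $ <N> <N> <S> v        v v $    match v
   5  $ <N> <N> <S>          v $      expand <S> -> v <S> <N>
   6  $ <N> <N> <N> <S> v    v $      match v
   7  $ <N> <N> <N> <S>      $        expand <S> -> <E> <N>
   8  $ <N> <N> <N> <N> <E>  $        expand <E> -> ε
   9  $ <N> <N> <N> <N>      $        expand <N> -> ε
  10  $ <N> <N> <N>          $        expand <N> -> ε
  11  $ <N> <N>              $        expand <N> -> ε
  12  $ <N>                  $        expand <N> -> ε
Accept reached after 12 steps.

12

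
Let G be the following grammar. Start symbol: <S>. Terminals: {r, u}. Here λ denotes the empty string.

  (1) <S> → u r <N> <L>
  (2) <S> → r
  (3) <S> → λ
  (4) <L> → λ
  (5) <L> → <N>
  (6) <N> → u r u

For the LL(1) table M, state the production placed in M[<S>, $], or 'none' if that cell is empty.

<S> → λ

FIRST(<S>): from <S>→u r <N> <L> we get {u}; from <S>→r we get {r}; from <S>→λ we get {λ}. So FIRST(<S>) = {λ, r, u}.
FIRST(<N>): from <N>→u r u we get {u}. So FIRST(<N>) = {u}.
FIRST(<L>): from <L>→λ we get {λ}; from <L>→<N> we get {u}. So FIRST(<L>) = {λ, u}.
FOLLOW(<S>) includes $ since <S> is the start symbol.
FOLLOW(<S>): <S> appears on no right-hand side. Thus FOLLOW(<S>) = {$}.
For <S> → u r <N> <L>: FIRST(u r <N> <L>) = {u}, so it goes in M[<S>, t] for t ∈ {u}.
For <S> → r: FIRST(r) = {r}, so it goes in M[<S>, t] for t ∈ {r}.
For <S> → λ: FIRST(λ) = {λ}, so it goes in M[<S>, t] for t ∈ {}; since λ ∈ FIRST, also for every t ∈ FOLLOW(<S>) = {$}.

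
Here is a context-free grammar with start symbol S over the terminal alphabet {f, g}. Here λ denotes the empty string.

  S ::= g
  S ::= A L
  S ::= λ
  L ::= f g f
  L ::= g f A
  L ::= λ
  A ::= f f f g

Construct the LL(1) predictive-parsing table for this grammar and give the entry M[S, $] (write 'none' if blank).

FIRST(L): from L::=f g f we get {f}; from L::=g f A we get {g}; from L::=λ we get {λ}. So FIRST(L) = {λ, f, g}.
FIRST(A): from A::=f f f g we get {f}. So FIRST(A) = {f}.
FIRST(S): from S::=g we get {g}; from S::=A L we get {f}; from S::=λ we get {λ}. So FIRST(S) = {λ, f, g}.
FOLLOW(S) includes $ since S is the start symbol.
FOLLOW(S): S appears on no right-hand side. Thus FOLLOW(S) = {$}.
For S ::= g: FIRST(g) = {g}, so it goes in M[S, t] for t ∈ {g}.
For S ::= A L: FIRST(A L) = {f}, so it goes in M[S, t] for t ∈ {f}.
For S ::= λ: FIRST(λ) = {λ}, so it goes in M[S, t] for t ∈ {}; since λ ∈ FIRST, also for every t ∈ FOLLOW(S) = {$}.

S ::= λ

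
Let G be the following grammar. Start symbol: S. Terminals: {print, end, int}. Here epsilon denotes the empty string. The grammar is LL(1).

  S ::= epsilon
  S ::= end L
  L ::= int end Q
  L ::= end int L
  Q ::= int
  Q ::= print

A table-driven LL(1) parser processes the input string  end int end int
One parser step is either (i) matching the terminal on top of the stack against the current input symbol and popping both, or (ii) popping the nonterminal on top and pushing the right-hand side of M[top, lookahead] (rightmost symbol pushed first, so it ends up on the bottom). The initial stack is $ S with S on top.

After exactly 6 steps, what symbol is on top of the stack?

     Stack        Input              Action
  1  $ S          end int end int $  expand S ::= end L
  2  $ L end      end int end int $  match end
  3  $ L          int end int $      expand L ::= int end Q
  4  $ Q end int  int end int $      match int
  5  $ Q end      end int $          match end
  6  $ Q          int $              expand Q ::= int
Stack after step 6: $ int (top = int).

int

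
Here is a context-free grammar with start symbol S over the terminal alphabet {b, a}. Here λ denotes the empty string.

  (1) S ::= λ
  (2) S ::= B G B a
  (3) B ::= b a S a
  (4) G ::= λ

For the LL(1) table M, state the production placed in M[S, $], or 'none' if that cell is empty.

S ::= λ

FIRST(B): from B::=b a S a we get {b}. So FIRST(B) = {b}.
FIRST(G): from G::=λ we get {λ}. So FIRST(G) = {λ}.
FIRST(S): from S::=λ we get {λ}; from S::=B G B a we get {b}. So FIRST(S) = {λ, b}.
FOLLOW(S) includes $ since S is the start symbol.
FOLLOW(S): in B::=b a S a, S is followed by a with FIRST {a}. Thus FOLLOW(S) = {$, a}.
For S ::= λ: FIRST(λ) = {λ}, so it goes in M[S, t] for t ∈ {}; since λ ∈ FIRST, also for every t ∈ FOLLOW(S) = {$, a}.
For S ::= B G B a: FIRST(B G B a) = {b}, so it goes in M[S, t] for t ∈ {b}.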